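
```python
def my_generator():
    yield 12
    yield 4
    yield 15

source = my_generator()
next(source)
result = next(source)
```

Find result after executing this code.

Step 1: my_generator() creates a generator.
Step 2: next(source) yields 12 (consumed and discarded).
Step 3: next(source) yields 4, assigned to result.
Therefore result = 4.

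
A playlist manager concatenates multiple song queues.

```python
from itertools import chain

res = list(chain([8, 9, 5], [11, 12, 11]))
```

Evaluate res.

Step 1: chain() concatenates iterables: [8, 9, 5] + [11, 12, 11].
Therefore res = [8, 9, 5, 11, 12, 11].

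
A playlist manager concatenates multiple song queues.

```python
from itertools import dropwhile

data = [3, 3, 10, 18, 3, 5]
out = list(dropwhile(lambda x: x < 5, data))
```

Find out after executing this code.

Step 1: dropwhile drops elements while < 5:
  3 < 5: dropped
  3 < 5: dropped
  10: kept (dropping stopped)
Step 2: Remaining elements kept regardless of condition.
Therefore out = [10, 18, 3, 5].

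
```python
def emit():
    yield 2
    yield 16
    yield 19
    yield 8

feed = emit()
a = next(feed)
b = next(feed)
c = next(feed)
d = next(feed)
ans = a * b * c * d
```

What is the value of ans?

Step 1: Create generator and consume all values:
  a = next(feed) = 2
  b = next(feed) = 16
  c = next(feed) = 19
  d = next(feed) = 8
Step 2: ans = 2 * 16 * 19 * 8 = 4864.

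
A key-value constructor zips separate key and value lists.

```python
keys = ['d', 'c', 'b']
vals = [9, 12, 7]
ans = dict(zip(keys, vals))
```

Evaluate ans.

Step 1: zip pairs keys with values:
  'd' -> 9
  'c' -> 12
  'b' -> 7
Therefore ans = {'d': 9, 'c': 12, 'b': 7}.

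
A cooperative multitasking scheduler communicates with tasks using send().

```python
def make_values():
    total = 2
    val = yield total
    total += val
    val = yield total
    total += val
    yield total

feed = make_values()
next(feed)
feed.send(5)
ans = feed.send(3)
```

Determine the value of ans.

Step 1: next() -> yield total=2.
Step 2: send(5) -> val=5, total = 2+5 = 7, yield 7.
Step 3: send(3) -> val=3, total = 7+3 = 10, yield 10.
Therefore ans = 10.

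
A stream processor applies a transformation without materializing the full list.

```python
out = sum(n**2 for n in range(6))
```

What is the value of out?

Step 1: Compute n**2 for each n in range(6):
  n=0: 0**2 = 0
  n=1: 1**2 = 1
  n=2: 2**2 = 4
  n=3: 3**2 = 9
  n=4: 4**2 = 16
  n=5: 5**2 = 25
Step 2: sum = 0 + 1 + 4 + 9 + 16 + 25 = 55.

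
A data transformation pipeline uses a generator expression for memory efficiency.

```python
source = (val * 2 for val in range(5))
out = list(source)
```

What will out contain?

Step 1: For each val in range(5), compute val*2:
  val=0: 0*2 = 0
  val=1: 1*2 = 2
  val=2: 2*2 = 4
  val=3: 3*2 = 6
  val=4: 4*2 = 8
Therefore out = [0, 2, 4, 6, 8].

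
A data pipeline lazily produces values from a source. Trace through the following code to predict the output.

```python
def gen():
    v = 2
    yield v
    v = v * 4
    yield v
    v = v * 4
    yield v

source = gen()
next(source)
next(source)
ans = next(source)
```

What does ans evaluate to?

Step 1: Trace through generator execution:
  Yield 1: v starts at 2, yield 2
  Yield 2: v = 2 * 4 = 8, yield 8
  Yield 3: v = 8 * 4 = 32, yield 32
Step 2: First next() gets 2, second next() gets the second value, third next() yields 32.
Therefore ans = 32.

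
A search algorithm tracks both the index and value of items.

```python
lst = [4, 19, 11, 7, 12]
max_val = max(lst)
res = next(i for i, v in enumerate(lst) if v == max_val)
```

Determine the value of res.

Step 1: max([4, 19, 11, 7, 12]) = 19.
Step 2: Find first index where value == 19:
  Index 0: 4 != 19
  Index 1: 19 == 19, found!
Therefore res = 1.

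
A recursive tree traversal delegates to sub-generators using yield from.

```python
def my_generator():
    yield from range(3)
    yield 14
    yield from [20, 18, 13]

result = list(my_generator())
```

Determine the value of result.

Step 1: Trace yields in order:
  yield 0
  yield 1
  yield 2
  yield 14
  yield 20
  yield 18
  yield 13
Therefore result = [0, 1, 2, 14, 20, 18, 13].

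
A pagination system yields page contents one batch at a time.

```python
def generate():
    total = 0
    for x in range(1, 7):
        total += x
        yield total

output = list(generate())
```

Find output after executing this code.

Step 1: Generator accumulates running sum:
  x=1: total = 1, yield 1
  x=2: total = 3, yield 3
  x=3: total = 6, yield 6
  x=4: total = 10, yield 10
  x=5: total = 15, yield 15
  x=6: total = 21, yield 21
Therefore output = [1, 3, 6, 10, 15, 21].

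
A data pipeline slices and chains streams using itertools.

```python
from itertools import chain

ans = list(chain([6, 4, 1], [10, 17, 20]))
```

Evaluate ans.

Step 1: chain() concatenates iterables: [6, 4, 1] + [10, 17, 20].
Therefore ans = [6, 4, 1, 10, 17, 20].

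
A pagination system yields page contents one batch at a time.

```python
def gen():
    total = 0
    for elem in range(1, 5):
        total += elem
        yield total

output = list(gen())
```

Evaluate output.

Step 1: Generator accumulates running sum:
  elem=1: total = 1, yield 1
  elem=2: total = 3, yield 3
  elem=3: total = 6, yield 6
  elem=4: total = 10, yield 10
Therefore output = [1, 3, 6, 10].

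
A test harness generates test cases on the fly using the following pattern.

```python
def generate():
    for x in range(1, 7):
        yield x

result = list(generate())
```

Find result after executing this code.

Step 1: The generator yields each value from range(1, 7).
Step 2: list() consumes all yields: [1, 2, 3, 4, 5, 6].
Therefore result = [1, 2, 3, 4, 5, 6].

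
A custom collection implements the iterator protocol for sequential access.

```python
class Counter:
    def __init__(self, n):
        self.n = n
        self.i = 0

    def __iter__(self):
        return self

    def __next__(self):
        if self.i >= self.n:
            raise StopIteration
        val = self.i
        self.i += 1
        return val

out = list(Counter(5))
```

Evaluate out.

Step 1: Counter(5) creates an iterator counting 0 to 4.
Step 2: list() consumes all values: [0, 1, 2, 3, 4].
Therefore out = [0, 1, 2, 3, 4].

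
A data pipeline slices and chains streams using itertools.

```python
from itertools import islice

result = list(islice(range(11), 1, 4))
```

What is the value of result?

Step 1: islice(range(11), 1, 4) takes elements at indices [1, 4).
Step 2: Elements: [1, 2, 3].
Therefore result = [1, 2, 3].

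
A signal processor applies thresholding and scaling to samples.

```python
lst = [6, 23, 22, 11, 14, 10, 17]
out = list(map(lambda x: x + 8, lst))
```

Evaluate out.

Step 1: Apply lambda x: x + 8 to each element:
  6 -> 14
  23 -> 31
  22 -> 30
  11 -> 19
  14 -> 22
  10 -> 18
  17 -> 25
Therefore out = [14, 31, 30, 19, 22, 18, 25].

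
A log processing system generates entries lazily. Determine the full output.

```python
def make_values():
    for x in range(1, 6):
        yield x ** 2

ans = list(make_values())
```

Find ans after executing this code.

Step 1: For each x in range(1, 6), yield x**2:
  x=1: yield 1**2 = 1
  x=2: yield 2**2 = 4
  x=3: yield 3**2 = 9
  x=4: yield 4**2 = 16
  x=5: yield 5**2 = 25
Therefore ans = [1, 4, 9, 16, 25].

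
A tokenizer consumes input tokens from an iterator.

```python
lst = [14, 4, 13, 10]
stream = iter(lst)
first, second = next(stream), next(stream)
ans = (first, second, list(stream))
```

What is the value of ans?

Step 1: Create iterator over [14, 4, 13, 10].
Step 2: first = 14, second = 4.
Step 3: Remaining elements: [13, 10].
Therefore ans = (14, 4, [13, 10]).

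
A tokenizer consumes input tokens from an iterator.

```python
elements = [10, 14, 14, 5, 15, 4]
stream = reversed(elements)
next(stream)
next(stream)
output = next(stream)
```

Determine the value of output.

Step 1: reversed([10, 14, 14, 5, 15, 4]) gives iterator: [4, 15, 5, 14, 14, 10].
Step 2: First next() = 4, second next() = 15.
Step 3: Third next() = 5.
Therefore output = 5.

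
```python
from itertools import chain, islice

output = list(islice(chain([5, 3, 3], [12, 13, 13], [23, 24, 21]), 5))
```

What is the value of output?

Step 1: chain([5, 3, 3], [12, 13, 13], [23, 24, 21]) = [5, 3, 3, 12, 13, 13, 23, 24, 21].
Step 2: islice takes first 5 elements: [5, 3, 3, 12, 13].
Therefore output = [5, 3, 3, 12, 13].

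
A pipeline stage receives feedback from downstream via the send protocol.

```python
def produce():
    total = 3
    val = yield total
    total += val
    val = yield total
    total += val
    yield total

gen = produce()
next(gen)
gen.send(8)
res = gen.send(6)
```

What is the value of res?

Step 1: next() -> yield total=3.
Step 2: send(8) -> val=8, total = 3+8 = 11, yield 11.
Step 3: send(6) -> val=6, total = 11+6 = 17, yield 17.
Therefore res = 17.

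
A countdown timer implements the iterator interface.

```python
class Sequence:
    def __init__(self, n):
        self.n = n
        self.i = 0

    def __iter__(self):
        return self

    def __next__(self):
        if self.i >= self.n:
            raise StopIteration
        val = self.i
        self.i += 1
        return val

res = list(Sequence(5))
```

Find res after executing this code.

Step 1: Sequence(5) creates an iterator counting 0 to 4.
Step 2: list() consumes all values: [0, 1, 2, 3, 4].
Therefore res = [0, 1, 2, 3, 4].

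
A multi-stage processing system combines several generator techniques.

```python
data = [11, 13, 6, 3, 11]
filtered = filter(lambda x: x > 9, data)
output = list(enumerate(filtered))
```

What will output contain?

Step 1: Filter [11, 13, 6, 3, 11] for > 9: [11, 13, 11].
Step 2: enumerate re-indexes from 0: [(0, 11), (1, 13), (2, 11)].
Therefore output = [(0, 11), (1, 13), (2, 11)].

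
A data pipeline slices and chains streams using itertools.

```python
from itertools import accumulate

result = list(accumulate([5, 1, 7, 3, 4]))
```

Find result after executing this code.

Step 1: accumulate computes running sums:
  + 5 = 5
  + 1 = 6
  + 7 = 13
  + 3 = 16
  + 4 = 20
Therefore result = [5, 6, 13, 16, 20].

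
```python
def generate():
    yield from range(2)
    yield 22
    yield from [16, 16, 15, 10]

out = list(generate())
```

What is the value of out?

Step 1: Trace yields in order:
  yield 0
  yield 1
  yield 22
  yield 16
  yield 16
  yield 15
  yield 10
Therefore out = [0, 1, 22, 16, 16, 15, 10].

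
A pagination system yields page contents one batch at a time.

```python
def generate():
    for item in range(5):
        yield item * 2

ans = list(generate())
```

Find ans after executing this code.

Step 1: For each item in range(5), yield item * 2:
  item=0: yield 0 * 2 = 0
  item=1: yield 1 * 2 = 2
  item=2: yield 2 * 2 = 4
  item=3: yield 3 * 2 = 6
  item=4: yield 4 * 2 = 8
Therefore ans = [0, 2, 4, 6, 8].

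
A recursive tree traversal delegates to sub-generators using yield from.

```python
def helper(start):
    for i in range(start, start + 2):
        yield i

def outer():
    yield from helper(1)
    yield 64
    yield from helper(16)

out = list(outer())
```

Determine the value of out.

Step 1: outer() delegates to helper(1):
  yield 1
  yield 2
Step 2: yield 64
Step 3: Delegates to helper(16):
  yield 16
  yield 17
Therefore out = [1, 2, 64, 16, 17].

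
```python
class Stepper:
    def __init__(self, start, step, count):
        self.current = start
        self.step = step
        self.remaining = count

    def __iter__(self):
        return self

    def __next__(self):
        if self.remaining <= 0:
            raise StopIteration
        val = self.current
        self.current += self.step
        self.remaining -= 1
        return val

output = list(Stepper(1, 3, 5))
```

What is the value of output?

Step 1: Stepper starts at 1, increments by 3, for 5 steps:
  Yield 1, then current += 3
  Yield 4, then current += 3
  Yield 7, then current += 3
  Yield 10, then current += 3
  Yield 13, then current += 3
Therefore output = [1, 4, 7, 10, 13].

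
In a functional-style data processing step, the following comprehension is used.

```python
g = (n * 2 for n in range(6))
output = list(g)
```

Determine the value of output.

Step 1: For each n in range(6), compute n*2:
  n=0: 0*2 = 0
  n=1: 1*2 = 2
  n=2: 2*2 = 4
  n=3: 3*2 = 6
  n=4: 4*2 = 8
  n=5: 5*2 = 10
Therefore output = [0, 2, 4, 6, 8, 10].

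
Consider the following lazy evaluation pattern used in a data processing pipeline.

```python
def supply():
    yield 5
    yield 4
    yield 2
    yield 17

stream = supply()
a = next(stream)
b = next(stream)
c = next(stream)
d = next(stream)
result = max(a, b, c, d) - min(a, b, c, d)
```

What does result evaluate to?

Step 1: Create generator and consume all values:
  a = next(stream) = 5
  b = next(stream) = 4
  c = next(stream) = 2
  d = next(stream) = 17
Step 2: max = 17, min = 2, result = 17 - 2 = 15.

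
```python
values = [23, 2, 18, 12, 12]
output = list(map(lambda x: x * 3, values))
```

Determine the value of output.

Step 1: Apply lambda x: x * 3 to each element:
  23 -> 69
  2 -> 6
  18 -> 54
  12 -> 36
  12 -> 36
Therefore output = [69, 6, 54, 36, 36].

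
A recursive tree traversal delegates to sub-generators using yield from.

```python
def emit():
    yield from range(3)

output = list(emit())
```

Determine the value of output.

Step 1: yield from delegates to the iterable, yielding each element.
Step 2: Collected values: [0, 1, 2].
Therefore output = [0, 1, 2].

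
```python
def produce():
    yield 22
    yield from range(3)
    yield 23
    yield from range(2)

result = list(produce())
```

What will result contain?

Step 1: Trace yields in order:
  yield 22
  yield 0
  yield 1
  yield 2
  yield 23
  yield 0
  yield 1
Therefore result = [22, 0, 1, 2, 23, 0, 1].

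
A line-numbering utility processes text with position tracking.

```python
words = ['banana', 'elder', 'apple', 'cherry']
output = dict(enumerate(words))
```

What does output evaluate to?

Step 1: enumerate pairs indices with words:
  0 -> 'banana'
  1 -> 'elder'
  2 -> 'apple'
  3 -> 'cherry'
Therefore output = {0: 'banana', 1: 'elder', 2: 'apple', 3: 'cherry'}.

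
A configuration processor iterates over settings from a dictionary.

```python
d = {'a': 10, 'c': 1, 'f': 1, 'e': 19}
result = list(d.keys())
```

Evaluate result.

Step 1: d.keys() returns the dictionary keys in insertion order.
Therefore result = ['a', 'c', 'f', 'e'].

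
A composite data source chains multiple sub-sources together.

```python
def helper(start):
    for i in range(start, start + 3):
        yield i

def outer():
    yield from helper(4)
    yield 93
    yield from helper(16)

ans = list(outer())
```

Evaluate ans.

Step 1: outer() delegates to helper(4):
  yield 4
  yield 5
  yield 6
Step 2: yield 93
Step 3: Delegates to helper(16):
  yield 16
  yield 17
  yield 18
Therefore ans = [4, 5, 6, 93, 16, 17, 18].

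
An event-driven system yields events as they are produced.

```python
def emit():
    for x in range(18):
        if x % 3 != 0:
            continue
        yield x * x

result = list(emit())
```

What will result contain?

Step 1: Only yield x**2 when x is divisible by 3:
  x=0: 0 % 3 == 0, yield 0**2 = 0
  x=3: 3 % 3 == 0, yield 3**2 = 9
  x=6: 6 % 3 == 0, yield 6**2 = 36
  x=9: 9 % 3 == 0, yield 9**2 = 81
  x=12: 12 % 3 == 0, yield 12**2 = 144
  x=15: 15 % 3 == 0, yield 15**2 = 225
Therefore result = [0, 9, 36, 81, 144, 225].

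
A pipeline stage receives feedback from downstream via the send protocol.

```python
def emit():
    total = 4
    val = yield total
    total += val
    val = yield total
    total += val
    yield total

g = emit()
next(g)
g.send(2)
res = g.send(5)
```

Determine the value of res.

Step 1: next() -> yield total=4.
Step 2: send(2) -> val=2, total = 4+2 = 6, yield 6.
Step 3: send(5) -> val=5, total = 6+5 = 11, yield 11.
Therefore res = 11.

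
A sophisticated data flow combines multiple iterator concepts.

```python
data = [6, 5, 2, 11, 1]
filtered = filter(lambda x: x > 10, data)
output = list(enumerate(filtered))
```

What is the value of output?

Step 1: Filter [6, 5, 2, 11, 1] for > 10: [11].
Step 2: enumerate re-indexes from 0: [(0, 11)].
Therefore output = [(0, 11)].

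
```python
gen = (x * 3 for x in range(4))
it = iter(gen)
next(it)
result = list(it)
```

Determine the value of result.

Step 1: Generator produces [0, 3, 6, 9].
Step 2: next(it) consumes first element (0).
Step 3: list(it) collects remaining: [3, 6, 9].
Therefore result = [3, 6, 9].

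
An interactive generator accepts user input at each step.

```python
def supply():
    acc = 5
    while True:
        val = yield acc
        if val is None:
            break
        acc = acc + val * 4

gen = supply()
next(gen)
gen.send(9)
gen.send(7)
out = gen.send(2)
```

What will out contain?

Step 1: next() -> yield acc=5.
Step 2: send(9) -> val=9, acc = 5 + 9*4 = 41, yield 41.
Step 3: send(7) -> val=7, acc = 41 + 7*4 = 69, yield 69.
Step 4: send(2) -> val=2, acc = 69 + 2*4 = 77, yield 77.
Therefore out = 77.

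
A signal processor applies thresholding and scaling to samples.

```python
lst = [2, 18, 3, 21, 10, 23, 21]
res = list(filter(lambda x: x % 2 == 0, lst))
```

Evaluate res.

Step 1: Filter elements divisible by 2:
  2 % 2 = 0: kept
  18 % 2 = 0: kept
  3 % 2 = 1: removed
  21 % 2 = 1: removed
  10 % 2 = 0: kept
  23 % 2 = 1: removed
  21 % 2 = 1: removed
Therefore res = [2, 18, 10].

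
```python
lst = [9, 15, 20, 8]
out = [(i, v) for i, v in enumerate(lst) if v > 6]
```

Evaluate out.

Step 1: Filter enumerate([9, 15, 20, 8]) keeping v > 6:
  (0, 9): 9 > 6, included
  (1, 15): 15 > 6, included
  (2, 20): 20 > 6, included
  (3, 8): 8 > 6, included
Therefore out = [(0, 9), (1, 15), (2, 20), (3, 8)].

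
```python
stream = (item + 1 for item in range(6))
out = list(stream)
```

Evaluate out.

Step 1: For each item in range(6), compute item+1:
  item=0: 0+1 = 1
  item=1: 1+1 = 2
  item=2: 2+1 = 3
  item=3: 3+1 = 4
  item=4: 4+1 = 5
  item=5: 5+1 = 6
Therefore out = [1, 2, 3, 4, 5, 6].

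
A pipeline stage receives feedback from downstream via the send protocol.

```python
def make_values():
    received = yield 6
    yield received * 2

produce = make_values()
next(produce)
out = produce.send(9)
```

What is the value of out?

Step 1: next(produce) advances to first yield, producing 6.
Step 2: send(9) resumes, received = 9.
Step 3: yield received * 2 = 9 * 2 = 18.
Therefore out = 18.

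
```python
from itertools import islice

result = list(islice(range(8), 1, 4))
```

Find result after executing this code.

Step 1: islice(range(8), 1, 4) takes elements at indices [1, 4).
Step 2: Elements: [1, 2, 3].
Therefore result = [1, 2, 3].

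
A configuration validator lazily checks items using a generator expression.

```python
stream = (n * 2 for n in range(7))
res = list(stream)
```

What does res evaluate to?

Step 1: For each n in range(7), compute n*2:
  n=0: 0*2 = 0
  n=1: 1*2 = 2
  n=2: 2*2 = 4
  n=3: 3*2 = 6
  n=4: 4*2 = 8
  n=5: 5*2 = 10
  n=6: 6*2 = 12
Therefore res = [0, 2, 4, 6, 8, 10, 12].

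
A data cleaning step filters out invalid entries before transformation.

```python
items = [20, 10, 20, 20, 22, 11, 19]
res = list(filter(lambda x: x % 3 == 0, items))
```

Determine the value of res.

Step 1: Filter elements divisible by 3:
  20 % 3 = 2: removed
  10 % 3 = 1: removed
  20 % 3 = 2: removed
  20 % 3 = 2: removed
  22 % 3 = 1: removed
  11 % 3 = 2: removed
  19 % 3 = 1: removed
Therefore res = [].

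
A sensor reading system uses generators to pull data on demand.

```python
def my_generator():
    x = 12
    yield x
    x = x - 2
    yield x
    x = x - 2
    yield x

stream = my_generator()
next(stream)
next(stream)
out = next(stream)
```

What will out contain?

Step 1: Trace through generator execution:
  Yield 1: x starts at 12, yield 12
  Yield 2: x = 12 - 2 = 10, yield 10
  Yield 3: x = 10 - 2 = 8, yield 8
Step 2: First next() gets 12, second next() gets the second value, third next() yields 8.
Therefore out = 8.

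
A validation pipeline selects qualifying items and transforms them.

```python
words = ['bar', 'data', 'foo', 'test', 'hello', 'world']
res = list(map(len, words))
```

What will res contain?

Step 1: Map len() to each word:
  'bar' -> 3
  'data' -> 4
  'foo' -> 3
  'test' -> 4
  'hello' -> 5
  'world' -> 5
Therefore res = [3, 4, 3, 4, 5, 5].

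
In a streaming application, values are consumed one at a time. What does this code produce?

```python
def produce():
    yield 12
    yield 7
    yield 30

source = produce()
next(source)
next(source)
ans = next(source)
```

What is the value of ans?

Step 1: produce() creates a generator.
Step 2: next(source) yields 12 (consumed and discarded).
Step 3: next(source) yields 7 (consumed and discarded).
Step 4: next(source) yields 30, assigned to ans.
Therefore ans = 30.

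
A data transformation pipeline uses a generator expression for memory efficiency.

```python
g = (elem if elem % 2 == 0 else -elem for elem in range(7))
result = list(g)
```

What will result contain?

Step 1: For each elem in range(7), yield elem if even, else -elem:
  elem=0: even, yield 0
  elem=1: odd, yield -1
  elem=2: even, yield 2
  elem=3: odd, yield -3
  elem=4: even, yield 4
  elem=5: odd, yield -5
  elem=6: even, yield 6
Therefore result = [0, -1, 2, -3, 4, -5, 6].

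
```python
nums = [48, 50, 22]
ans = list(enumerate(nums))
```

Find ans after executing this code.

Step 1: enumerate pairs each element with its index:
  (0, 48)
  (1, 50)
  (2, 22)
Therefore ans = [(0, 48), (1, 50), (2, 22)].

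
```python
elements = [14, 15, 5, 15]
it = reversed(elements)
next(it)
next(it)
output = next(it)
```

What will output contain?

Step 1: reversed([14, 15, 5, 15]) gives iterator: [15, 5, 15, 14].
Step 2: First next() = 15, second next() = 5.
Step 3: Third next() = 15.
Therefore output = 15.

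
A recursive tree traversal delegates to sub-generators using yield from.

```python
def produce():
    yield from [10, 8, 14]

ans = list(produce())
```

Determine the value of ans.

Step 1: yield from delegates to the iterable, yielding each element.
Step 2: Collected values: [10, 8, 14].
Therefore ans = [10, 8, 14].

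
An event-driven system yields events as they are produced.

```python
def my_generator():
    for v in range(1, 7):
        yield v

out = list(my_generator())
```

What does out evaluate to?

Step 1: The generator yields each value from range(1, 7).
Step 2: list() consumes all yields: [1, 2, 3, 4, 5, 6].
Therefore out = [1, 2, 3, 4, 5, 6].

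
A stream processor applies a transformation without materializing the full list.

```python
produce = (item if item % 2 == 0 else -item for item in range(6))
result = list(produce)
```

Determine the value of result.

Step 1: For each item in range(6), yield item if even, else -item:
  item=0: even, yield 0
  item=1: odd, yield -1
  item=2: even, yield 2
  item=3: odd, yield -3
  item=4: even, yield 4
  item=5: odd, yield -5
Therefore result = [0, -1, 2, -3, 4, -5].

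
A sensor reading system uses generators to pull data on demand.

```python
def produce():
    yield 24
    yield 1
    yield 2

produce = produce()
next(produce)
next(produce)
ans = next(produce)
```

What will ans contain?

Step 1: produce() creates a generator.
Step 2: next(produce) yields 24 (consumed and discarded).
Step 3: next(produce) yields 1 (consumed and discarded).
Step 4: next(produce) yields 2, assigned to ans.
Therefore ans = 2.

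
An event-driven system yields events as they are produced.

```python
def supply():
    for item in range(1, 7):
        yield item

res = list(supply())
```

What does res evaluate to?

Step 1: The generator yields each value from range(1, 7).
Step 2: list() consumes all yields: [1, 2, 3, 4, 5, 6].
Therefore res = [1, 2, 3, 4, 5, 6].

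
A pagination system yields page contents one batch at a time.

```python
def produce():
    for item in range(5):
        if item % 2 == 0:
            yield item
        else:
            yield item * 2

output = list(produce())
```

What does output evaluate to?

Step 1: For each item in range(5), yield item if even, else item*2:
  item=0 (even): yield 0
  item=1 (odd): yield 1*2 = 2
  item=2 (even): yield 2
  item=3 (odd): yield 3*2 = 6
  item=4 (even): yield 4
Therefore output = [0, 2, 2, 6, 4].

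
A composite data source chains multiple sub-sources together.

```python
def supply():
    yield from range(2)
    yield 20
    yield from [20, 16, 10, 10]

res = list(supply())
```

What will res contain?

Step 1: Trace yields in order:
  yield 0
  yield 1
  yield 20
  yield 20
  yield 16
  yield 10
  yield 10
Therefore res = [0, 1, 20, 20, 16, 10, 10].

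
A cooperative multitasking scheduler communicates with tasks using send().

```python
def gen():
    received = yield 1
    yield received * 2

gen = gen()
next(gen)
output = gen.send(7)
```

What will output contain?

Step 1: next(gen) advances to first yield, producing 1.
Step 2: send(7) resumes, received = 7.
Step 3: yield received * 2 = 7 * 2 = 14.
Therefore output = 14.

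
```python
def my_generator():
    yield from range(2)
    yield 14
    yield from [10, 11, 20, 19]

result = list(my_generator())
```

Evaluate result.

Step 1: Trace yields in order:
  yield 0
  yield 1
  yield 14
  yield 10
  yield 11
  yield 20
  yield 19
Therefore result = [0, 1, 14, 10, 11, 20, 19].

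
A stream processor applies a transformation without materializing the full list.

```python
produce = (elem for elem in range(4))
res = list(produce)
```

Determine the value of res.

Step 1: Generator expression iterates range(4): [0, 1, 2, 3].
Step 2: list() collects all values.
Therefore res = [0, 1, 2, 3].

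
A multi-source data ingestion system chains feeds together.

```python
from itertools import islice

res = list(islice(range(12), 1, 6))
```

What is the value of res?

Step 1: islice(range(12), 1, 6) takes elements at indices [1, 6).
Step 2: Elements: [1, 2, 3, 4, 5].
Therefore res = [1, 2, 3, 4, 5].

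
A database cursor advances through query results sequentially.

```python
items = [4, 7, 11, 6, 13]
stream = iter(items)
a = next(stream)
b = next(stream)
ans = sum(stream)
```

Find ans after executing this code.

Step 1: Create iterator over [4, 7, 11, 6, 13].
Step 2: a = next() = 4, b = next() = 7.
Step 3: sum() of remaining [11, 6, 13] = 30.
Therefore ans = 30.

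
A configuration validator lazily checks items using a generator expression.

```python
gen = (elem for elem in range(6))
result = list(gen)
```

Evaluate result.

Step 1: Generator expression iterates range(6): [0, 1, 2, 3, 4, 5].
Step 2: list() collects all values.
Therefore result = [0, 1, 2, 3, 4, 5].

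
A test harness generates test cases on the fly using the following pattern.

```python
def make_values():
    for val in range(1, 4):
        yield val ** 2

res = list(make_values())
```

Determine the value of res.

Step 1: For each val in range(1, 4), yield val**2:
  val=1: yield 1**2 = 1
  val=2: yield 2**2 = 4
  val=3: yield 3**2 = 9
Therefore res = [1, 4, 9].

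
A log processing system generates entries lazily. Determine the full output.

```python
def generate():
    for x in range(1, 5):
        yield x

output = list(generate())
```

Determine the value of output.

Step 1: The generator yields each value from range(1, 5).
Step 2: list() consumes all yields: [1, 2, 3, 4].
Therefore output = [1, 2, 3, 4].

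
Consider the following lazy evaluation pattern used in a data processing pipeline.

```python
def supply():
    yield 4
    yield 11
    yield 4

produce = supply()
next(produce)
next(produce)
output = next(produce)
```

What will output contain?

Step 1: supply() creates a generator.
Step 2: next(produce) yields 4 (consumed and discarded).
Step 3: next(produce) yields 11 (consumed and discarded).
Step 4: next(produce) yields 4, assigned to output.
Therefore output = 4.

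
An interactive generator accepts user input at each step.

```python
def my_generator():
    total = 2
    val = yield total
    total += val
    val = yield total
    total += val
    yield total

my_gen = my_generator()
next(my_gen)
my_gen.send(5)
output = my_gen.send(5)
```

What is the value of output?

Step 1: next() -> yield total=2.
Step 2: send(5) -> val=5, total = 2+5 = 7, yield 7.
Step 3: send(5) -> val=5, total = 7+5 = 12, yield 12.
Therefore output = 12.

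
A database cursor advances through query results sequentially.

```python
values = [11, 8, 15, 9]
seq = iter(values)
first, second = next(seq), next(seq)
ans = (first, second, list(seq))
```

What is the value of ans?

Step 1: Create iterator over [11, 8, 15, 9].
Step 2: first = 11, second = 8.
Step 3: Remaining elements: [15, 9].
Therefore ans = (11, 8, [15, 9]).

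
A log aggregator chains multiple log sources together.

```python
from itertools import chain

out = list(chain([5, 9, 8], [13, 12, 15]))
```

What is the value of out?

Step 1: chain() concatenates iterables: [5, 9, 8] + [13, 12, 15].
Therefore out = [5, 9, 8, 13, 12, 15].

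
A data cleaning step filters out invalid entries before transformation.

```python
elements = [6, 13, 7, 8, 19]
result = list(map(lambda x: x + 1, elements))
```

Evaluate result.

Step 1: Apply lambda x: x + 1 to each element:
  6 -> 7
  13 -> 14
  7 -> 8
  8 -> 9
  19 -> 20
Therefore result = [7, 14, 8, 9, 20].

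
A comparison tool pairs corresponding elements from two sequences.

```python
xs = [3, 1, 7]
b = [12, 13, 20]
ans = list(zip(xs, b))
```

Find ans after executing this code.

Step 1: zip pairs elements at same index:
  Index 0: (3, 12)
  Index 1: (1, 13)
  Index 2: (7, 20)
Therefore ans = [(3, 12), (1, 13), (7, 20)].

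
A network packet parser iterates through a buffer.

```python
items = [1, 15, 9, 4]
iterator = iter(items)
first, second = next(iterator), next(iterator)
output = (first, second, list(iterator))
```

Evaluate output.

Step 1: Create iterator over [1, 15, 9, 4].
Step 2: first = 1, second = 15.
Step 3: Remaining elements: [9, 4].
Therefore output = (1, 15, [9, 4]).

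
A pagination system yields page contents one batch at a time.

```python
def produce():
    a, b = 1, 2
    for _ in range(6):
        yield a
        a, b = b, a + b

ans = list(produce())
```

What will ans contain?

Step 1: Fibonacci-like sequence starting with a=1, b=2:
  Iteration 1: yield a=1, then a,b = 2,3
  Iteration 2: yield a=2, then a,b = 3,5
  Iteration 3: yield a=3, then a,b = 5,8
  Iteration 4: yield a=5, then a,b = 8,13
  Iteration 5: yield a=8, then a,b = 13,21
  Iteration 6: yield a=13, then a,b = 21,34
Therefore ans = [1, 2, 3, 5, 8, 13].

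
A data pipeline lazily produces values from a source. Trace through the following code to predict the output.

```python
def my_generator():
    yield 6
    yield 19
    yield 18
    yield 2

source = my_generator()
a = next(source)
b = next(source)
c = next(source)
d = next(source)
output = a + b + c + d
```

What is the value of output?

Step 1: Create generator and consume all values:
  a = next(source) = 6
  b = next(source) = 19
  c = next(source) = 18
  d = next(source) = 2
Step 2: output = 6 + 19 + 18 + 2 = 45.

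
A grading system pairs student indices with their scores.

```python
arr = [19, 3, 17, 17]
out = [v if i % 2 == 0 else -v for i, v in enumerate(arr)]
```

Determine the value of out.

Step 1: For each (i, v), keep v if i is even, negate if odd:
  i=0 (even): keep 19
  i=1 (odd): negate to -3
  i=2 (even): keep 17
  i=3 (odd): negate to -17
Therefore out = [19, -3, 17, -17].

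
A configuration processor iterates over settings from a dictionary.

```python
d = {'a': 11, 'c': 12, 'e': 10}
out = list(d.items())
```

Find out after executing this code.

Step 1: d.items() returns (key, value) pairs in insertion order.
Therefore out = [('a', 11), ('c', 12), ('e', 10)].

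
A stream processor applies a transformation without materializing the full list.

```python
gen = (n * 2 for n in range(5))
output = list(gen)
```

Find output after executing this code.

Step 1: For each n in range(5), compute n*2:
  n=0: 0*2 = 0
  n=1: 1*2 = 2
  n=2: 2*2 = 4
  n=3: 3*2 = 6
  n=4: 4*2 = 8
Therefore output = [0, 2, 4, 6, 8].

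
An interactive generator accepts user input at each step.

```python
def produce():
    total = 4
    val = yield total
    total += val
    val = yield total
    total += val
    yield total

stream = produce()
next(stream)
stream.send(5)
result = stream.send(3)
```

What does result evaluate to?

Step 1: next() -> yield total=4.
Step 2: send(5) -> val=5, total = 4+5 = 9, yield 9.
Step 3: send(3) -> val=3, total = 9+3 = 12, yield 12.
Therefore result = 12.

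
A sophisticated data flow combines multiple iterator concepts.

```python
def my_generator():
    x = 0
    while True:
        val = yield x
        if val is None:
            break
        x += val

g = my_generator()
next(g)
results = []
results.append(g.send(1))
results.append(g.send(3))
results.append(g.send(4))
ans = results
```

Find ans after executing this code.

Step 1: next(g) -> yield 0.
Step 2: send(1) -> x = 1, yield 1.
Step 3: send(3) -> x = 4, yield 4.
Step 4: send(4) -> x = 8, yield 8.
Therefore ans = [1, 4, 8].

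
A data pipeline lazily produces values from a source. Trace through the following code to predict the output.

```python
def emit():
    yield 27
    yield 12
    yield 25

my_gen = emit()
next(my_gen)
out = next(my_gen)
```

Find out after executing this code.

Step 1: emit() creates a generator.
Step 2: next(my_gen) yields 27 (consumed and discarded).
Step 3: next(my_gen) yields 12, assigned to out.
Therefore out = 12.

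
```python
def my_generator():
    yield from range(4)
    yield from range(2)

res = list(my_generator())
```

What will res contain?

Step 1: Trace yields in order:
  yield 0
  yield 1
  yield 2
  yield 3
  yield 0
  yield 1
Therefore res = [0, 1, 2, 3, 0, 1].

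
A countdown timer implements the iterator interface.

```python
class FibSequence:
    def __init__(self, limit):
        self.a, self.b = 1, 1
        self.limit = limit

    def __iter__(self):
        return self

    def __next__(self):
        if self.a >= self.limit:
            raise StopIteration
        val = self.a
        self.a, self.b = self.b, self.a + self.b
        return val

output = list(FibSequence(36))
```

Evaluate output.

Step 1: Fibonacci-like sequence (a=1, b=1) until >= 36:
  Yield 1, then a,b = 1,2
  Yield 1, then a,b = 2,3
  Yield 2, then a,b = 3,5
  Yield 3, then a,b = 5,8
  Yield 5, then a,b = 8,13
  Yield 8, then a,b = 13,21
  Yield 13, then a,b = 21,34
  Yield 21, then a,b = 34,55
  Yield 34, then a,b = 55,89
Step 2: 55 >= 36, stop.
Therefore output = [1, 1, 2, 3, 5, 8, 13, 21, 34].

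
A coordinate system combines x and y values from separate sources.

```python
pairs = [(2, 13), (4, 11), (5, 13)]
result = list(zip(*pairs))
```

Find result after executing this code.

Step 1: zip(*pairs) transposes: unzips [(2, 13), (4, 11), (5, 13)] into separate sequences.
Step 2: First elements: (2, 4, 5), second elements: (13, 11, 13).
Therefore result = [(2, 4, 5), (13, 11, 13)].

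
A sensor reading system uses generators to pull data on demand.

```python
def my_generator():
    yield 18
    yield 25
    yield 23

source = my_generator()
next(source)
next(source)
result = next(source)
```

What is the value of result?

Step 1: my_generator() creates a generator.
Step 2: next(source) yields 18 (consumed and discarded).
Step 3: next(source) yields 25 (consumed and discarded).
Step 4: next(source) yields 23, assigned to result.
Therefore result = 23.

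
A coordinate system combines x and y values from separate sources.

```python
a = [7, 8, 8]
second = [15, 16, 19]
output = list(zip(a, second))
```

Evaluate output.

Step 1: zip pairs elements at same index:
  Index 0: (7, 15)
  Index 1: (8, 16)
  Index 2: (8, 19)
Therefore output = [(7, 15), (8, 16), (8, 19)].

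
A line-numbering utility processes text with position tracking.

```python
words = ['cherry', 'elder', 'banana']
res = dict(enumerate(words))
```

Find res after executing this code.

Step 1: enumerate pairs indices with words:
  0 -> 'cherry'
  1 -> 'elder'
  2 -> 'banana'
Therefore res = {0: 'cherry', 1: 'elder', 2: 'banana'}.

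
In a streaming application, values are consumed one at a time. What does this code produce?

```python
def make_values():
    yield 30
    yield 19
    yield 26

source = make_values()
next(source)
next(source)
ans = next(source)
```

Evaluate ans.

Step 1: make_values() creates a generator.
Step 2: next(source) yields 30 (consumed and discarded).
Step 3: next(source) yields 19 (consumed and discarded).
Step 4: next(source) yields 26, assigned to ans.
Therefore ans = 26.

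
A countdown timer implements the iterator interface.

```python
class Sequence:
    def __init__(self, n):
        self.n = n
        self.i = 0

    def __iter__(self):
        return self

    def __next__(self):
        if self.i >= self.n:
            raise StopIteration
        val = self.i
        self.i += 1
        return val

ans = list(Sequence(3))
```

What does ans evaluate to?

Step 1: Sequence(3) creates an iterator counting 0 to 2.
Step 2: list() consumes all values: [0, 1, 2].
Therefore ans = [0, 1, 2].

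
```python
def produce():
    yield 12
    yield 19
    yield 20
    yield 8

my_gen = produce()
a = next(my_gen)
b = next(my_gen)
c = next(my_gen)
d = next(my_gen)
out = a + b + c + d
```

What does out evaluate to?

Step 1: Create generator and consume all values:
  a = next(my_gen) = 12
  b = next(my_gen) = 19
  c = next(my_gen) = 20
  d = next(my_gen) = 8
Step 2: out = 12 + 19 + 20 + 8 = 59.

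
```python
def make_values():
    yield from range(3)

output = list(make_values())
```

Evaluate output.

Step 1: yield from delegates to the iterable, yielding each element.
Step 2: Collected values: [0, 1, 2].
Therefore output = [0, 1, 2].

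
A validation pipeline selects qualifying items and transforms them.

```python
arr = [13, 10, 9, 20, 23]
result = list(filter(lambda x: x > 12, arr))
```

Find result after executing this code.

Step 1: Filter elements > 12:
  13: kept
  10: removed
  9: removed
  20: kept
  23: kept
Therefore result = [13, 20, 23].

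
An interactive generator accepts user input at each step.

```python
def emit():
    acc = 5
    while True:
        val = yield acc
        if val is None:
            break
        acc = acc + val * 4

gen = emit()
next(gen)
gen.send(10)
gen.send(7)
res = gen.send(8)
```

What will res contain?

Step 1: next() -> yield acc=5.
Step 2: send(10) -> val=10, acc = 5 + 10*4 = 45, yield 45.
Step 3: send(7) -> val=7, acc = 45 + 7*4 = 73, yield 73.
Step 4: send(8) -> val=8, acc = 73 + 8*4 = 105, yield 105.
Therefore res = 105.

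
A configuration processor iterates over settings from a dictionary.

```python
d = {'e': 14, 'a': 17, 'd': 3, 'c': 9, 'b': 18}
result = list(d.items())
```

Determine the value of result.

Step 1: d.items() returns (key, value) pairs in insertion order.
Therefore result = [('e', 14), ('a', 17), ('d', 3), ('c', 9), ('b', 18)].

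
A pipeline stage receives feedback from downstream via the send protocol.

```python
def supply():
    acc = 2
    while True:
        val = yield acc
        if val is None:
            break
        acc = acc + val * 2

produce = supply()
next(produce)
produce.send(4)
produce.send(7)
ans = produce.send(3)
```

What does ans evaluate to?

Step 1: next() -> yield acc=2.
Step 2: send(4) -> val=4, acc = 2 + 4*2 = 10, yield 10.
Step 3: send(7) -> val=7, acc = 10 + 7*2 = 24, yield 24.
Step 4: send(3) -> val=3, acc = 24 + 3*2 = 30, yield 30.
Therefore ans = 30.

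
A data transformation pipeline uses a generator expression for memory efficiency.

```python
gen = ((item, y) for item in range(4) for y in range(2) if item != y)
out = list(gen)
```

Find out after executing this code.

Step 1: Nested generator over range(4) x range(2) where item != y:
  (0, 0): excluded (item == y)
  (0, 1): included
  (1, 0): included
  (1, 1): excluded (item == y)
  (2, 0): included
  (2, 1): included
  (3, 0): included
  (3, 1): included
Therefore out = [(0, 1), (1, 0), (2, 0), (2, 1), (3, 0), (3, 1)].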